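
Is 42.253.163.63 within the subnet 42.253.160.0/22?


Subnet network: 42.253.160.0
Test IP AND mask: 42.253.160.0
Yes, 42.253.163.63 is in 42.253.160.0/22


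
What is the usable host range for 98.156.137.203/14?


Network: 98.156.0.0
Broadcast: 98.159.255.255
First usable = network + 1
Last usable = broadcast - 1
Range: 98.156.0.1 to 98.159.255.254


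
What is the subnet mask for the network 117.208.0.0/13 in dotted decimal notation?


/13 means 13 network bits, 19 host bits
Binary: 11111111111110000000000000000000
Mask: 255.248.0.0


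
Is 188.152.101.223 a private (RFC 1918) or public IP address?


RFC 1918 private ranges:
  10.0.0.0/8 (10.0.0.0 - 10.255.255.255)
  172.16.0.0/12 (172.16.0.0 - 172.31.255.255)
  192.168.0.0/16 (192.168.0.0 - 192.168.255.255)
Public (not in any RFC 1918 range)


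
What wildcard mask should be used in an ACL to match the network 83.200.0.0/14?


Subnet mask: 255.252.0.0
Wildcard = 255.255.255.255 - subnet mask
255 - 255 = 0
255 - 252 = 3
255 - 0 = 255
255 - 0 = 255
Wildcard: 0.3.255.255


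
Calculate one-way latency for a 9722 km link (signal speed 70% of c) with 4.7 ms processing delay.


Speed = 0.7 * 3e5 km/s = 210000 km/s
Propagation delay = 9722 / 210000 = 0.0463 s = 46.2952 ms
Processing delay = 4.7 ms
Total one-way latency = 50.9952 ms


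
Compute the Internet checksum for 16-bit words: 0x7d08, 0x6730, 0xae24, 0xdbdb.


Sum all words (with carry folding):
+ 0x7d08 = 0x7d08
+ 0x6730 = 0xe438
+ 0xae24 = 0x925d
+ 0xdbdb = 0x6e39
One's complement: ~0x6e39
Checksum = 0x91c6


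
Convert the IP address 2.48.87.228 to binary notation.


2 = 00000010
48 = 00110000
87 = 01010111
228 = 11100100
Binary: 00000010.00110000.01010111.11100100


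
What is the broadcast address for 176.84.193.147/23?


Network: 176.84.192.0/23
Host bits = 9
Set all host bits to 1:
Broadcast: 176.84.193.255


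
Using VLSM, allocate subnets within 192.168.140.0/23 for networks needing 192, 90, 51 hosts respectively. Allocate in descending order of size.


192 hosts -> /24 (254 usable): 192.168.140.0/24
90 hosts -> /25 (126 usable): 192.168.141.0/25
51 hosts -> /26 (62 usable): 192.168.141.128/26
Allocation: 192.168.140.0/24 (192 hosts, 254 usable); 192.168.141.0/25 (90 hosts, 126 usable); 192.168.141.128/26 (51 hosts, 62 usable)


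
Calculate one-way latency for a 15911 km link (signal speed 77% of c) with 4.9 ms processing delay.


Speed = 0.77 * 3e5 km/s = 231000 km/s
Propagation delay = 15911 / 231000 = 0.0689 s = 68.8788 ms
Processing delay = 4.9 ms
Total one-way latency = 73.7788 ms


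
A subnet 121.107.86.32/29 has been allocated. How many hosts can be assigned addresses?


Host bits = 32 - 29 = 3
Total addresses = 2^3 = 8
Usable = total - 2 (network and broadcast)
Usable hosts: 6


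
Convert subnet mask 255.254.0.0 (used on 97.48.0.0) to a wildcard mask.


Subnet mask: 255.254.0.0
Wildcard = 255.255.255.255 - subnet mask
255 - 255 = 0
255 - 254 = 1
255 - 0 = 255
255 - 0 = 255
Wildcard: 0.1.255.255


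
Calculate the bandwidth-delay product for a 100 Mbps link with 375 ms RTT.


BDP = bandwidth * RTT
= 100 Mbps * 375 ms
= 100 * 1e6 * 375 / 1000 bits
= 37500000 bits
= 4687500 bytes
= 4577.6367 KB
BDP = 37500000 bits (4687500 bytes)


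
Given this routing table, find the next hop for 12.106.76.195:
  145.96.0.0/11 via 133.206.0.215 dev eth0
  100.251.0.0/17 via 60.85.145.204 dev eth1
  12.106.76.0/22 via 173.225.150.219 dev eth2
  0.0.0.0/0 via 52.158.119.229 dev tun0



Longest prefix match for 12.106.76.195:
  /11 145.96.0.0: no
  /17 100.251.0.0: no
  /22 12.106.76.0: MATCH
  /0 0.0.0.0: MATCH
Selected: next-hop 173.225.150.219 via eth2 (matched /22)


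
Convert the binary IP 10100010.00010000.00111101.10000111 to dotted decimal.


10100010 = 162
00010000 = 16
00111101 = 61
10000111 = 135
IP: 162.16.61.135


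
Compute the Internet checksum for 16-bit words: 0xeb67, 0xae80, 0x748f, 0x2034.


Sum all words (with carry folding):
+ 0xeb67 = 0xeb67
+ 0xae80 = 0x99e8
+ 0x748f = 0x0e78
+ 0x2034 = 0x2eac
One's complement: ~0x2eac
Checksum = 0xd153


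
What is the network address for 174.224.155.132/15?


IP:   10101110.11100000.10011011.10000100
Mask: 11111111.11111110.00000000.00000000
AND operation:
Net:  10101110.11100000.00000000.00000000
Network: 174.224.0.0/15


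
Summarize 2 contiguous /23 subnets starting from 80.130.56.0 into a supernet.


Original prefix: /23
Number of subnets: 2 = 2^1
New prefix = 23 - 1 = 22
Supernet: 80.130.56.0/22


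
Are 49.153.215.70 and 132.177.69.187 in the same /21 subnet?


Mask: 255.255.248.0
49.153.215.70 AND mask = 49.153.208.0
132.177.69.187 AND mask = 132.177.64.0
No, different subnets (49.153.208.0 vs 132.177.64.0)


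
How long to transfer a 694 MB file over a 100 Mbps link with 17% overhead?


Effective throughput = 100 * (1 - 17/100) = 83 Mbps
File size in Mb = 694 * 8 = 5552 Mb
Time = 5552 / 83
Time = 66.8916 seconds


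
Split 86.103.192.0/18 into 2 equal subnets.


New prefix = 18 + 1 = 19
Each subnet has 8192 addresses
  86.103.192.0/19
  86.103.224.0/19
Subnets: 86.103.192.0/19, 86.103.224.0/19


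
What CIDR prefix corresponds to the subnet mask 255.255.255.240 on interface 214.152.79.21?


Binary: 11111111.11111111.11111111.11110000
Count leading 1s
Prefix: /28


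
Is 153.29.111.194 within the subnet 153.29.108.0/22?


Subnet network: 153.29.108.0
Test IP AND mask: 153.29.108.0
Yes, 153.29.111.194 is in 153.29.108.0/22


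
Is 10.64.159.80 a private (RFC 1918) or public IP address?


RFC 1918 private ranges:
  10.0.0.0/8 (10.0.0.0 - 10.255.255.255)
  172.16.0.0/12 (172.16.0.0 - 172.31.255.255)
  192.168.0.0/16 (192.168.0.0 - 192.168.255.255)
Private (in 10.0.0.0/8)


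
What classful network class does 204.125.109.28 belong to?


First octet: 204
Binary: 11001100
110xxxxx -> Class C (192-223)
Class C, default mask 255.255.255.0 (/24)


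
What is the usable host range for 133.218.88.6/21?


Network: 133.218.88.0
Broadcast: 133.218.95.255
First usable = network + 1
Last usable = broadcast - 1
Range: 133.218.88.1 to 133.218.95.254


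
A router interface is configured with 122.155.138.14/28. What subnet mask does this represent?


/28 means 28 network bits, 4 host bits
Binary: 11111111111111111111111111110000
Mask: 255.255.255.240


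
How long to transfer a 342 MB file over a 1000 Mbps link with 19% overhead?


Effective throughput = 1000 * (1 - 19/100) = 810 Mbps
File size in Mb = 342 * 8 = 2736 Mb
Time = 2736 / 810
Time = 3.3778 seconds


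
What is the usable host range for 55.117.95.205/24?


Network: 55.117.95.0
Broadcast: 55.117.95.255
First usable = network + 1
Last usable = broadcast - 1
Range: 55.117.95.1 to 55.117.95.254


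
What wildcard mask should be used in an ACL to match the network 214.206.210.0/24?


Subnet mask: 255.255.255.0
Wildcard = 255.255.255.255 - subnet mask
255 - 255 = 0
255 - 255 = 0
255 - 255 = 0
255 - 0 = 255
Wildcard: 0.0.0.255


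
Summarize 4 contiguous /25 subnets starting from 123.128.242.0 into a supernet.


Original prefix: /25
Number of subnets: 4 = 2^2
New prefix = 25 - 2 = 23
Supernet: 123.128.242.0/23


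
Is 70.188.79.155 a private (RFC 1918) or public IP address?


RFC 1918 private ranges:
  10.0.0.0/8 (10.0.0.0 - 10.255.255.255)
  172.16.0.0/12 (172.16.0.0 - 172.31.255.255)
  192.168.0.0/16 (192.168.0.0 - 192.168.255.255)
Public (not in any RFC 1918 range)


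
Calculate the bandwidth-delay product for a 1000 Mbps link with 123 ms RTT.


BDP = bandwidth * RTT
= 1000 Mbps * 123 ms
= 1000 * 1e6 * 123 / 1000 bits
= 123000000 bits
= 15375000 bytes
= 15014.6484 KB
BDP = 123000000 bits (15375000 bytes)


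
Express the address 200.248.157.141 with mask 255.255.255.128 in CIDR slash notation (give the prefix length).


Binary: 11111111.11111111.11111111.10000000
Count leading 1s
Prefix: /25


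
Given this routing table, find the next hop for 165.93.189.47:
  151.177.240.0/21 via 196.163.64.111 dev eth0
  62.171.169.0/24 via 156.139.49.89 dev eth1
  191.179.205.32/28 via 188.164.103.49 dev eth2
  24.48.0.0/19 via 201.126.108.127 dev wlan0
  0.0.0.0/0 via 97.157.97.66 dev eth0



Longest prefix match for 165.93.189.47:
  /21 151.177.240.0: no
  /24 62.171.169.0: no
  /28 191.179.205.32: no
  /19 24.48.0.0: no
  /0 0.0.0.0: MATCH
Selected: next-hop 97.157.97.66 via eth0 (matched /0)


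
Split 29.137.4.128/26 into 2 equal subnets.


New prefix = 26 + 1 = 27
Each subnet has 32 addresses
  29.137.4.128/27
  29.137.4.160/27
Subnets: 29.137.4.128/27, 29.137.4.160/27


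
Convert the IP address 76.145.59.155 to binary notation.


76 = 01001100
145 = 10010001
59 = 00111011
155 = 10011011
Binary: 01001100.10010001.00111011.10011011


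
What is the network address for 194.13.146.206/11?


IP:   11000010.00001101.10010010.11001110
Mask: 11111111.11100000.00000000.00000000
AND operation:
Net:  11000010.00000000.00000000.00000000
Network: 194.0.0.0/11


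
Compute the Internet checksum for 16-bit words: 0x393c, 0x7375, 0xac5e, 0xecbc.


Sum all words (with carry folding):
+ 0x393c = 0x393c
+ 0x7375 = 0xacb1
+ 0xac5e = 0x5910
+ 0xecbc = 0x45cd
One's complement: ~0x45cd
Checksum = 0xba32


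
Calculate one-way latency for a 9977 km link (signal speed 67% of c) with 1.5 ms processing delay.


Speed = 0.67 * 3e5 km/s = 201000 km/s
Propagation delay = 9977 / 201000 = 0.0496 s = 49.6368 ms
Processing delay = 1.5 ms
Total one-way latency = 51.1368 ms


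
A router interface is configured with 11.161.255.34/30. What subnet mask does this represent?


/30 means 30 network bits, 2 host bits
Binary: 11111111111111111111111111111100
Mask: 255.255.255.252


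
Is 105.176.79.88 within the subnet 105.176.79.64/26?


Subnet network: 105.176.79.64
Test IP AND mask: 105.176.79.64
Yes, 105.176.79.88 is in 105.176.79.64/26


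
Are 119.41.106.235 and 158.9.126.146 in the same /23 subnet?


Mask: 255.255.254.0
119.41.106.235 AND mask = 119.41.106.0
158.9.126.146 AND mask = 158.9.126.0
No, different subnets (119.41.106.0 vs 158.9.126.0)


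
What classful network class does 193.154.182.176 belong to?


First octet: 193
Binary: 11000001
110xxxxx -> Class C (192-223)
Class C, default mask 255.255.255.0 (/24)


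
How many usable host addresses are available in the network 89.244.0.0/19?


Host bits = 32 - 19 = 13
Total addresses = 2^13 = 8192
Usable = total - 2 (network and broadcast)
Usable hosts: 8190


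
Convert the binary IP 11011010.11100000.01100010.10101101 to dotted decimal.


11011010 = 218
11100000 = 224
01100010 = 98
10101101 = 173
IP: 218.224.98.173


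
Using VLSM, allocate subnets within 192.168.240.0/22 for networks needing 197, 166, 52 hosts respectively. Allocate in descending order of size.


197 hosts -> /24 (254 usable): 192.168.240.0/24
166 hosts -> /24 (254 usable): 192.168.241.0/24
52 hosts -> /26 (62 usable): 192.168.242.0/26
Allocation: 192.168.240.0/24 (197 hosts, 254 usable); 192.168.241.0/24 (166 hosts, 254 usable); 192.168.242.0/26 (52 hosts, 62 usable)


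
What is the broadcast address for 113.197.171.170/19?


Network: 113.197.160.0/19
Host bits = 13
Set all host bits to 1:
Broadcast: 113.197.191.255


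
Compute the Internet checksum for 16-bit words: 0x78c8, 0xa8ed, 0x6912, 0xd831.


Sum all words (with carry folding):
+ 0x78c8 = 0x78c8
+ 0xa8ed = 0x21b6
+ 0x6912 = 0x8ac8
+ 0xd831 = 0x62fa
One's complement: ~0x62fa
Checksum = 0x9d05


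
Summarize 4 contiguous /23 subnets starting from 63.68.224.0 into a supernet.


Original prefix: /23
Number of subnets: 4 = 2^2
New prefix = 23 - 2 = 21
Supernet: 63.68.224.0/21


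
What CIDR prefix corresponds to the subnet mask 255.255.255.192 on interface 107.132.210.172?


Binary: 11111111.11111111.11111111.11000000
Count leading 1s
Prefix: /26


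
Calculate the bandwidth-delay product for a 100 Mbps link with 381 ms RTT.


BDP = bandwidth * RTT
= 100 Mbps * 381 ms
= 100 * 1e6 * 381 / 1000 bits
= 38100000 bits
= 4762500 bytes
= 4650.8789 KB
BDP = 38100000 bits (4762500 bytes)


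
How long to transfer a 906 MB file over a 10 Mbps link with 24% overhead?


Effective throughput = 10 * (1 - 24/100) = 7.6 Mbps
File size in Mb = 906 * 8 = 7248 Mb
Time = 7248 / 7.6
Time = 953.6842 seconds


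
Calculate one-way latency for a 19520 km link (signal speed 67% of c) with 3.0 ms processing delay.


Speed = 0.67 * 3e5 km/s = 201000 km/s
Propagation delay = 19520 / 201000 = 0.0971 s = 97.1144 ms
Processing delay = 3.0 ms
Total one-way latency = 100.1144 ms


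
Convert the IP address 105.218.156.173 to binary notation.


105 = 01101001
218 = 11011010
156 = 10011100
173 = 10101101
Binary: 01101001.11011010.10011100.10101101


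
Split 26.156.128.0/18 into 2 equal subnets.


New prefix = 18 + 1 = 19
Each subnet has 8192 addresses
  26.156.128.0/19
  26.156.160.0/19
Subnets: 26.156.128.0/19, 26.156.160.0/19


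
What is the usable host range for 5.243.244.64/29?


Network: 5.243.244.64
Broadcast: 5.243.244.71
First usable = network + 1
Last usable = broadcast - 1
Range: 5.243.244.65 to 5.243.244.70


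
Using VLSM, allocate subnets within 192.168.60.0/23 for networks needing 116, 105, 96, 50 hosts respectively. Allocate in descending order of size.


116 hosts -> /25 (126 usable): 192.168.60.0/25
105 hosts -> /25 (126 usable): 192.168.60.128/25
96 hosts -> /25 (126 usable): 192.168.61.0/25
50 hosts -> /26 (62 usable): 192.168.61.128/26
Allocation: 192.168.60.0/25 (116 hosts, 126 usable); 192.168.60.128/25 (105 hosts, 126 usable); 192.168.61.0/25 (96 hosts, 126 usable); 192.168.61.128/26 (50 hosts, 62 usable)


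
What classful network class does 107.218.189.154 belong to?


First octet: 107
Binary: 01101011
0xxxxxxx -> Class A (1-126)
Class A, default mask 255.0.0.0 (/8)


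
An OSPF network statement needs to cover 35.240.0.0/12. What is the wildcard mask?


Subnet mask: 255.240.0.0
Wildcard = 255.255.255.255 - subnet mask
255 - 255 = 0
255 - 240 = 15
255 - 0 = 255
255 - 0 = 255
Wildcard: 0.15.255.255


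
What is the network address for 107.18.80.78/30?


IP:   01101011.00010010.01010000.01001110
Mask: 11111111.11111111.11111111.11111100
AND operation:
Net:  01101011.00010010.01010000.01001100
Network: 107.18.80.76/30


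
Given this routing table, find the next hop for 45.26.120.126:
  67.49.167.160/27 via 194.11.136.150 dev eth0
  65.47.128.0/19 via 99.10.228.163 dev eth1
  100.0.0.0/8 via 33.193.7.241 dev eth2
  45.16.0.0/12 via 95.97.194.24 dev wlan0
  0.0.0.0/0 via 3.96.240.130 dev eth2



Longest prefix match for 45.26.120.126:
  /27 67.49.167.160: no
  /19 65.47.128.0: no
  /8 100.0.0.0: no
  /12 45.16.0.0: MATCH
  /0 0.0.0.0: MATCH
Selected: next-hop 95.97.194.24 via wlan0 (matched /12)


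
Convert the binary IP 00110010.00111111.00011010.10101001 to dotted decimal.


00110010 = 50
00111111 = 63
00011010 = 26
10101001 = 169
IP: 50.63.26.169


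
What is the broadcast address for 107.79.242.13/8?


Network: 107.0.0.0/8
Host bits = 24
Set all host bits to 1:
Broadcast: 107.255.255.255


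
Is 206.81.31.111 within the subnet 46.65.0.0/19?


Subnet network: 46.65.0.0
Test IP AND mask: 206.81.0.0
No, 206.81.31.111 is not in 46.65.0.0/19


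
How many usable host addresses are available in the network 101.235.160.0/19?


Host bits = 32 - 19 = 13
Total addresses = 2^13 = 8192
Usable = total - 2 (network and broadcast)
Usable hosts: 8190


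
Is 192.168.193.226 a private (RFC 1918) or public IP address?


RFC 1918 private ranges:
  10.0.0.0/8 (10.0.0.0 - 10.255.255.255)
  172.16.0.0/12 (172.16.0.0 - 172.31.255.255)
  192.168.0.0/16 (192.168.0.0 - 192.168.255.255)
Private (in 192.168.0.0/16)


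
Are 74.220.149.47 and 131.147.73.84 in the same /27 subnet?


Mask: 255.255.255.224
74.220.149.47 AND mask = 74.220.149.32
131.147.73.84 AND mask = 131.147.73.64
No, different subnets (74.220.149.32 vs 131.147.73.64)


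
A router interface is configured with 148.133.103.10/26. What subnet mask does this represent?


/26 means 26 network bits, 6 host bits
Binary: 11111111111111111111111111000000
Mask: 255.255.255.192


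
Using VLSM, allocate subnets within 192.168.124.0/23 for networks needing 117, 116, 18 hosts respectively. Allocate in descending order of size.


117 hosts -> /25 (126 usable): 192.168.124.0/25
116 hosts -> /25 (126 usable): 192.168.124.128/25
18 hosts -> /27 (30 usable): 192.168.125.0/27
Allocation: 192.168.124.0/25 (117 hosts, 126 usable); 192.168.124.128/25 (116 hosts, 126 usable); 192.168.125.0/27 (18 hosts, 30 usable)


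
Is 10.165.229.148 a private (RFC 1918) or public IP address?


RFC 1918 private ranges:
  10.0.0.0/8 (10.0.0.0 - 10.255.255.255)
  172.16.0.0/12 (172.16.0.0 - 172.31.255.255)
  192.168.0.0/16 (192.168.0.0 - 192.168.255.255)
Private (in 10.0.0.0/8)


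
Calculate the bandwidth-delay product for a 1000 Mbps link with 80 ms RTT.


BDP = bandwidth * RTT
= 1000 Mbps * 80 ms
= 1000 * 1e6 * 80 / 1000 bits
= 80000000 bits
= 10000000 bytes
= 9765.625 KB
BDP = 80000000 bits (10000000 bytes)


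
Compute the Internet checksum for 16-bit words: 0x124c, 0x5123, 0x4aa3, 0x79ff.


Sum all words (with carry folding):
+ 0x124c = 0x124c
+ 0x5123 = 0x636f
+ 0x4aa3 = 0xae12
+ 0x79ff = 0x2812
One's complement: ~0x2812
Checksum = 0xd7ed


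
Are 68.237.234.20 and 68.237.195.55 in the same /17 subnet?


Mask: 255.255.128.0
68.237.234.20 AND mask = 68.237.128.0
68.237.195.55 AND mask = 68.237.128.0
Yes, same subnet (68.237.128.0)


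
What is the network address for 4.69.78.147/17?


IP:   00000100.01000101.01001110.10010011
Mask: 11111111.11111111.10000000.00000000
AND operation:
Net:  00000100.01000101.00000000.00000000
Network: 4.69.0.0/17


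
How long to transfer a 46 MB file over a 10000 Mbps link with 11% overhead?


Effective throughput = 10000 * (1 - 11/100) = 8900 Mbps
File size in Mb = 46 * 8 = 368 Mb
Time = 368 / 8900
Time = 0.0413 seconds


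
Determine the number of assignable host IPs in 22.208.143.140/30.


Host bits = 32 - 30 = 2
Total addresses = 2^2 = 4
Usable = total - 2 (network and broadcast)
Usable hosts: 2


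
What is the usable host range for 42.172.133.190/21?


Network: 42.172.128.0
Broadcast: 42.172.135.255
First usable = network + 1
Last usable = broadcast - 1
Range: 42.172.128.1 to 42.172.135.254


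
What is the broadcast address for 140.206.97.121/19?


Network: 140.206.96.0/19
Host bits = 13
Set all host bits to 1:
Broadcast: 140.206.127.255


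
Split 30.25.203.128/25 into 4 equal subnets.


New prefix = 25 + 2 = 27
Each subnet has 32 addresses
  30.25.203.128/27
  30.25.203.160/27
  30.25.203.192/27
  30.25.203.224/27
Subnets: 30.25.203.128/27, 30.25.203.160/27, 30.25.203.192/27, 30.25.203.224/27


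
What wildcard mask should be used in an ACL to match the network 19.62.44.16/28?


Subnet mask: 255.255.255.240
Wildcard = 255.255.255.255 - subnet mask
255 - 255 = 0
255 - 255 = 0
255 - 255 = 0
255 - 240 = 15
Wildcard: 0.0.0.15


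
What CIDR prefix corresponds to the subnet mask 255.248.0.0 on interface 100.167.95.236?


Binary: 11111111.11111000.00000000.00000000
Count leading 1s
Prefix: /13


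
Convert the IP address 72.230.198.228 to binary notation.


72 = 01001000
230 = 11100110
198 = 11000110
228 = 11100100
Binary: 01001000.11100110.11000110.11100100


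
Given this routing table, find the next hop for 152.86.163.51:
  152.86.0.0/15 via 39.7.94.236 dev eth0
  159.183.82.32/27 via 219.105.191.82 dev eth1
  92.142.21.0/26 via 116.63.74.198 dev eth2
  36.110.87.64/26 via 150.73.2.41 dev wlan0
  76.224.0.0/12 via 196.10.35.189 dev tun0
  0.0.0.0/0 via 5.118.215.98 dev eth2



Longest prefix match for 152.86.163.51:
  /15 152.86.0.0: MATCH
  /27 159.183.82.32: no
  /26 92.142.21.0: no
  /26 36.110.87.64: no
  /12 76.224.0.0: no
  /0 0.0.0.0: MATCH
Selected: next-hop 39.7.94.236 via eth0 (matched /15)


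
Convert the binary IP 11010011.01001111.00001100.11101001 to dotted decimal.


11010011 = 211
01001111 = 79
00001100 = 12
11101001 = 233
IP: 211.79.12.233


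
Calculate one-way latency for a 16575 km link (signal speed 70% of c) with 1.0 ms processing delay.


Speed = 0.7 * 3e5 km/s = 210000 km/s
Propagation delay = 16575 / 210000 = 0.0789 s = 78.9286 ms
Processing delay = 1.0 ms
Total one-way latency = 79.9286 ms


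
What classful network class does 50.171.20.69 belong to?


First octet: 50
Binary: 00110010
0xxxxxxx -> Class A (1-126)
Class A, default mask 255.0.0.0 (/8)


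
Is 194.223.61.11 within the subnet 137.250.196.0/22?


Subnet network: 137.250.196.0
Test IP AND mask: 194.223.60.0
No, 194.223.61.11 is not in 137.250.196.0/22


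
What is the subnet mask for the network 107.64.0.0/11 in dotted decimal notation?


/11 means 11 network bits, 21 host bits
Binary: 11111111111000000000000000000000
Mask: 255.224.0.0


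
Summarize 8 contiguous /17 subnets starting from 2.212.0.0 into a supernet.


Original prefix: /17
Number of subnets: 8 = 2^3
New prefix = 17 - 3 = 14
Supernet: 2.212.0.0/14


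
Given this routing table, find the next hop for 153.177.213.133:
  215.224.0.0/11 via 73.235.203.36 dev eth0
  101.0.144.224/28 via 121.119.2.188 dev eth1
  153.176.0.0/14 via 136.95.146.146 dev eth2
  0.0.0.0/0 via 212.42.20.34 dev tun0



Longest prefix match for 153.177.213.133:
  /11 215.224.0.0: no
  /28 101.0.144.224: no
  /14 153.176.0.0: MATCH
  /0 0.0.0.0: MATCH
Selected: next-hop 136.95.146.146 via eth2 (matched /14)


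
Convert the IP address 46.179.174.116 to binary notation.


46 = 00101110
179 = 10110011
174 = 10101110
116 = 01110100
Binary: 00101110.10110011.10101110.01110100


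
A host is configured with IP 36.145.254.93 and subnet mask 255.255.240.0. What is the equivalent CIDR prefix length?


Binary: 11111111.11111111.11110000.00000000
Count leading 1s
Prefix: /20


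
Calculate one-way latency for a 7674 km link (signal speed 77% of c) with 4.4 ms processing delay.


Speed = 0.77 * 3e5 km/s = 231000 km/s
Propagation delay = 7674 / 231000 = 0.0332 s = 33.2208 ms
Processing delay = 4.4 ms
Total one-way latency = 37.6208 ms


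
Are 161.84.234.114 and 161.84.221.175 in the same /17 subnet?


Mask: 255.255.128.0
161.84.234.114 AND mask = 161.84.128.0
161.84.221.175 AND mask = 161.84.128.0
Yes, same subnet (161.84.128.0)


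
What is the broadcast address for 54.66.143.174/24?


Network: 54.66.143.0/24
Host bits = 8
Set all host bits to 1:
Broadcast: 54.66.143.255


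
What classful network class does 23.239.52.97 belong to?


First octet: 23
Binary: 00010111
0xxxxxxx -> Class A (1-126)
Class A, default mask 255.0.0.0 (/8)


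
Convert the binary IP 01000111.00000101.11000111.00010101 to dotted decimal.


01000111 = 71
00000101 = 5
11000111 = 199
00010101 = 21
IP: 71.5.199.21


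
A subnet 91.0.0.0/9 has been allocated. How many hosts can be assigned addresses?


Host bits = 32 - 9 = 23
Total addresses = 2^23 = 8388608
Usable = total - 2 (network and broadcast)
Usable hosts: 8388606


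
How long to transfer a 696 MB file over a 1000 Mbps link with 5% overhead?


Effective throughput = 1000 * (1 - 5/100) = 950 Mbps
File size in Mb = 696 * 8 = 5568 Mb
Time = 5568 / 950
Time = 5.8611 seconds


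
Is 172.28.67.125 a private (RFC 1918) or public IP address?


RFC 1918 private ranges:
  10.0.0.0/8 (10.0.0.0 - 10.255.255.255)
  172.16.0.0/12 (172.16.0.0 - 172.31.255.255)
  192.168.0.0/16 (192.168.0.0 - 192.168.255.255)
Private (in 172.16.0.0/12)


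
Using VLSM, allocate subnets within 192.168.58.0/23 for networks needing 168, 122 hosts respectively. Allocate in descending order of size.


168 hosts -> /24 (254 usable): 192.168.58.0/24
122 hosts -> /25 (126 usable): 192.168.59.0/25
Allocation: 192.168.58.0/24 (168 hosts, 254 usable); 192.168.59.0/25 (122 hosts, 126 usable)


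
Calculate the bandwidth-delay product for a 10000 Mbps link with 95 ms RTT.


BDP = bandwidth * RTT
= 10000 Mbps * 95 ms
= 10000 * 1e6 * 95 / 1000 bits
= 950000000 bits
= 118750000 bytes
= 115966.7969 KB
BDP = 950000000 bits (118750000 bytes)


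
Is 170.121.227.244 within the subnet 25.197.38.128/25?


Subnet network: 25.197.38.128
Test IP AND mask: 170.121.227.128
No, 170.121.227.244 is not in 25.197.38.128/25


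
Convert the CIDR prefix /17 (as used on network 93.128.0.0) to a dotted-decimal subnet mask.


/17 means 17 network bits, 15 host bits
Binary: 11111111111111111000000000000000
Mask: 255.255.128.0


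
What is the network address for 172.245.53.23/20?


IP:   10101100.11110101.00110101.00010111
Mask: 11111111.11111111.11110000.00000000
AND operation:
Net:  10101100.11110101.00110000.00000000
Network: 172.245.48.0/20


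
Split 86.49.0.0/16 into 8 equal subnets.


New prefix = 16 + 3 = 19
Each subnet has 8192 addresses
  86.49.0.0/19
  86.49.32.0/19
  86.49.64.0/19
  86.49.96.0/19
  86.49.128.0/19
  86.49.160.0/19
  86.49.192.0/19
  86.49.224.0/19
Subnets: 86.49.0.0/19, 86.49.32.0/19, 86.49.64.0/19, 86.49.96.0/19, 86.49.128.0/19, 86.49.160.0/19, 86.49.192.0/19, 86.49.224.0/19


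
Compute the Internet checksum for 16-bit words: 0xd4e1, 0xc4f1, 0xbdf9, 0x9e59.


Sum all words (with carry folding):
+ 0xd4e1 = 0xd4e1
+ 0xc4f1 = 0x99d3
+ 0xbdf9 = 0x57cd
+ 0x9e59 = 0xf626
One's complement: ~0xf626
Checksum = 0x09d9


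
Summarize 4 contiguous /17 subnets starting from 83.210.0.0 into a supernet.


Original prefix: /17
Number of subnets: 4 = 2^2
New prefix = 17 - 2 = 15
Supernet: 83.210.0.0/15


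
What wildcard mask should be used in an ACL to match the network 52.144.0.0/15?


Subnet mask: 255.254.0.0
Wildcard = 255.255.255.255 - subnet mask
255 - 255 = 0
255 - 254 = 1
255 - 0 = 255
255 - 0 = 255
Wildcard: 0.1.255.255


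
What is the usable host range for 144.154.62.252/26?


Network: 144.154.62.192
Broadcast: 144.154.62.255
First usable = network + 1
Last usable = broadcast - 1
Range: 144.154.62.193 to 144.154.62.254


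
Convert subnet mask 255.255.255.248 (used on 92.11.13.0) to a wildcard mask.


Subnet mask: 255.255.255.248
Wildcard = 255.255.255.255 - subnet mask
255 - 255 = 0
255 - 255 = 0
255 - 255 = 0
255 - 248 = 7
Wildcard: 0.0.0.7


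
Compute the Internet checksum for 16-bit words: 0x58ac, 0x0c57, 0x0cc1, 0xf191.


Sum all words (with carry folding):
+ 0x58ac = 0x58ac
+ 0x0c57 = 0x6503
+ 0x0cc1 = 0x71c4
+ 0xf191 = 0x6356
One's complement: ~0x6356
Checksum = 0x9ca9


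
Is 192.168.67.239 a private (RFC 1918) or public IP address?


RFC 1918 private ranges:
  10.0.0.0/8 (10.0.0.0 - 10.255.255.255)
  172.16.0.0/12 (172.16.0.0 - 172.31.255.255)
  192.168.0.0/16 (192.168.0.0 - 192.168.255.255)
Private (in 192.168.0.0/16)


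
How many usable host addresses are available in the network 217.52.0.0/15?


Host bits = 32 - 15 = 17
Total addresses = 2^17 = 131072
Usable = total - 2 (network and broadcast)
Usable hosts: 131070


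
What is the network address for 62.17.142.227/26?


IP:   00111110.00010001.10001110.11100011
Mask: 11111111.11111111.11111111.11000000
AND operation:
Net:  00111110.00010001.10001110.11000000
Network: 62.17.142.192/26


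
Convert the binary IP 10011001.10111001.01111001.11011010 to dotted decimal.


10011001 = 153
10111001 = 185
01111001 = 121
11011010 = 218
IP: 153.185.121.218


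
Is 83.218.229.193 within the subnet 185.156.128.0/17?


Subnet network: 185.156.128.0
Test IP AND mask: 83.218.128.0
No, 83.218.229.193 is not in 185.156.128.0/17


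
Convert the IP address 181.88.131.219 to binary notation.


181 = 10110101
88 = 01011000
131 = 10000011
219 = 11011011
Binary: 10110101.01011000.10000011.11011011


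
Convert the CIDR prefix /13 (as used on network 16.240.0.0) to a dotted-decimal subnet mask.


/13 means 13 network bits, 19 host bits
Binary: 11111111111110000000000000000000
Mask: 255.248.0.0


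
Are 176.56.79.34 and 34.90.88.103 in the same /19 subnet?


Mask: 255.255.224.0
176.56.79.34 AND mask = 176.56.64.0
34.90.88.103 AND mask = 34.90.64.0
No, different subnets (176.56.64.0 vs 34.90.64.0)


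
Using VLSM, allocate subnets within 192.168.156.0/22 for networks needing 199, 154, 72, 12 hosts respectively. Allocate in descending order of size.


199 hosts -> /24 (254 usable): 192.168.156.0/24
154 hosts -> /24 (254 usable): 192.168.157.0/24
72 hosts -> /25 (126 usable): 192.168.158.0/25
12 hosts -> /28 (14 usable): 192.168.158.128/28
Allocation: 192.168.156.0/24 (199 hosts, 254 usable); 192.168.157.0/24 (154 hosts, 254 usable); 192.168.158.0/25 (72 hosts, 126 usable); 192.168.158.128/28 (12 hosts, 14 usable)


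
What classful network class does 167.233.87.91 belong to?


First octet: 167
Binary: 10100111
10xxxxxx -> Class B (128-191)
Class B, default mask 255.255.0.0 (/16)


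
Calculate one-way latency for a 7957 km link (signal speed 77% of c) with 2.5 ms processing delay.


Speed = 0.77 * 3e5 km/s = 231000 km/s
Propagation delay = 7957 / 231000 = 0.0344 s = 34.4459 ms
Processing delay = 2.5 ms
Total one-way latency = 36.9459 ms


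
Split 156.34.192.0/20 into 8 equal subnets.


New prefix = 20 + 3 = 23
Each subnet has 512 addresses
  156.34.192.0/23
  156.34.194.0/23
  156.34.196.0/23
  156.34.198.0/23
  156.34.200.0/23
  156.34.202.0/23
  156.34.204.0/23
  156.34.206.0/23
Subnets: 156.34.192.0/23, 156.34.194.0/23, 156.34.196.0/23, 156.34.198.0/23, 156.34.200.0/23, 156.34.202.0/23, 156.34.204.0/23, 156.34.206.0/23


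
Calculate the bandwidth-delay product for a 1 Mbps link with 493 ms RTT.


BDP = bandwidth * RTT
= 1 Mbps * 493 ms
= 1 * 1e6 * 493 / 1000 bits
= 493000 bits
= 61625 bytes
= 60.1807 KB
BDP = 493000 bits (61625 bytes)


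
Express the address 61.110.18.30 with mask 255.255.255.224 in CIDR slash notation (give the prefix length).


Binary: 11111111.11111111.11111111.11100000
Count leading 1s
Prefix: /27


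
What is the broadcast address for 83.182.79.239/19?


Network: 83.182.64.0/19
Host bits = 13
Set all host bits to 1:
Broadcast: 83.182.95.255


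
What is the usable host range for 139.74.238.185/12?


Network: 139.64.0.0
Broadcast: 139.79.255.255
First usable = network + 1
Last usable = broadcast - 1
Range: 139.64.0.1 to 139.79.255.254


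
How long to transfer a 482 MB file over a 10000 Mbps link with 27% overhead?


Effective throughput = 10000 * (1 - 27/100) = 7300 Mbps
File size in Mb = 482 * 8 = 3856 Mb
Time = 3856 / 7300
Time = 0.5282 seconds


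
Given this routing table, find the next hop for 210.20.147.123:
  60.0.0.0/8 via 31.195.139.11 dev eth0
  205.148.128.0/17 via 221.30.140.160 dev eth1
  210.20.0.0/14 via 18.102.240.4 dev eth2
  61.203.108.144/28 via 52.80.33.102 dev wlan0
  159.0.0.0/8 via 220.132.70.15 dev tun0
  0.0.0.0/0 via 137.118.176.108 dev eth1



Longest prefix match for 210.20.147.123:
  /8 60.0.0.0: no
  /17 205.148.128.0: no
  /14 210.20.0.0: MATCH
  /28 61.203.108.144: no
  /8 159.0.0.0: no
  /0 0.0.0.0: MATCH
Selected: next-hop 18.102.240.4 via eth2 (matched /14)


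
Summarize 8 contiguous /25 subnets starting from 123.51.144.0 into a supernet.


Original prefix: /25
Number of subnets: 8 = 2^3
New prefix = 25 - 3 = 22
Supernet: 123.51.144.0/22


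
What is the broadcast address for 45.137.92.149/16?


Network: 45.137.0.0/16
Host bits = 16
Set all host bits to 1:
Broadcast: 45.137.255.255


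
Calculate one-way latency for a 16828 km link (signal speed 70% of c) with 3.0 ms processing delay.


Speed = 0.7 * 3e5 km/s = 210000 km/s
Propagation delay = 16828 / 210000 = 0.0801 s = 80.1333 ms
Processing delay = 3.0 ms
Total one-way latency = 83.1333 ms


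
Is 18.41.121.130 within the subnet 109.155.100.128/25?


Subnet network: 109.155.100.128
Test IP AND mask: 18.41.121.128
No, 18.41.121.130 is not in 109.155.100.128/25


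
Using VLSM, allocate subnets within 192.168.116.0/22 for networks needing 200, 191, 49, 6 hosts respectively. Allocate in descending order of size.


200 hosts -> /24 (254 usable): 192.168.116.0/24
191 hosts -> /24 (254 usable): 192.168.117.0/24
49 hosts -> /26 (62 usable): 192.168.118.0/26
6 hosts -> /29 (6 usable): 192.168.118.64/29
Allocation: 192.168.116.0/24 (200 hosts, 254 usable); 192.168.117.0/24 (191 hosts, 254 usable); 192.168.118.0/26 (49 hosts, 62 usable); 192.168.118.64/29 (6 hosts, 6 usable)


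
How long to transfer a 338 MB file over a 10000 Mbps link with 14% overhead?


Effective throughput = 10000 * (1 - 14/100) = 8600 Mbps
File size in Mb = 338 * 8 = 2704 Mb
Time = 2704 / 8600
Time = 0.3144 seconds


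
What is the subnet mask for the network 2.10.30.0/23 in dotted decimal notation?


/23 means 23 network bits, 9 host bits
Binary: 11111111111111111111111000000000
Mask: 255.255.254.0


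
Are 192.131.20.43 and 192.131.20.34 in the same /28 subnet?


Mask: 255.255.255.240
192.131.20.43 AND mask = 192.131.20.32
192.131.20.34 AND mask = 192.131.20.32
Yes, same subnet (192.131.20.32)


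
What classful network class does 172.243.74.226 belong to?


First octet: 172
Binary: 10101100
10xxxxxx -> Class B (128-191)
Class B, default mask 255.255.0.0 (/16)


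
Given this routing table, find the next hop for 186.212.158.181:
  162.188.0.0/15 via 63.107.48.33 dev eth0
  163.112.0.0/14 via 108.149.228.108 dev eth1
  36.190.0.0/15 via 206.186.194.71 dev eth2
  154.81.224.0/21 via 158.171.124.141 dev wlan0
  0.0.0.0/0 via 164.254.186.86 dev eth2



Longest prefix match for 186.212.158.181:
  /15 162.188.0.0: no
  /14 163.112.0.0: no
  /15 36.190.0.0: no
  /21 154.81.224.0: no
  /0 0.0.0.0: MATCH
Selected: next-hop 164.254.186.86 via eth2 (matched /0)


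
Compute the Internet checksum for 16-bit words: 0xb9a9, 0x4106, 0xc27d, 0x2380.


Sum all words (with carry folding):
+ 0xb9a9 = 0xb9a9
+ 0x4106 = 0xfaaf
+ 0xc27d = 0xbd2d
+ 0x2380 = 0xe0ad
One's complement: ~0xe0ad
Checksum = 0x1f52


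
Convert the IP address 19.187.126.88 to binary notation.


19 = 00010011
187 = 10111011
126 = 01111110
88 = 01011000
Binary: 00010011.10111011.01111110.01011000


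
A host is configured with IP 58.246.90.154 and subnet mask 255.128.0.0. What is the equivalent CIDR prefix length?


Binary: 11111111.10000000.00000000.00000000
Count leading 1s
Prefix: /9


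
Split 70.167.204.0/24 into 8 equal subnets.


New prefix = 24 + 3 = 27
Each subnet has 32 addresses
  70.167.204.0/27
  70.167.204.32/27
  70.167.204.64/27
  70.167.204.96/27
  70.167.204.128/27
  70.167.204.160/27
  70.167.204.192/27
  70.167.204.224/27
Subnets: 70.167.204.0/27, 70.167.204.32/27, 70.167.204.64/27, 70.167.204.96/27, 70.167.204.128/27, 70.167.204.160/27, 70.167.204.192/27, 70.167.204.224/27


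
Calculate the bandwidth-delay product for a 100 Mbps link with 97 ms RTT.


BDP = bandwidth * RTT
= 100 Mbps * 97 ms
= 100 * 1e6 * 97 / 1000 bits
= 9700000 bits
= 1212500 bytes
= 1184.082 KB
BDP = 9700000 bits (1212500 bytes)


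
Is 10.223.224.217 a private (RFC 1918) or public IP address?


RFC 1918 private ranges:
  10.0.0.0/8 (10.0.0.0 - 10.255.255.255)
  172.16.0.0/12 (172.16.0.0 - 172.31.255.255)
  192.168.0.0/16 (192.168.0.0 - 192.168.255.255)
Private (in 10.0.0.0/8)


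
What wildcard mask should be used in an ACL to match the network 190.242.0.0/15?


Subnet mask: 255.254.0.0
Wildcard = 255.255.255.255 - subnet mask
255 - 255 = 0
255 - 254 = 1
255 - 0 = 255
255 - 0 = 255
Wildcard: 0.1.255.255


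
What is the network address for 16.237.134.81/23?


IP:   00010000.11101101.10000110.01010001
Mask: 11111111.11111111.11111110.00000000
AND operation:
Net:  00010000.11101101.10000110.00000000
Network: 16.237.134.0/23


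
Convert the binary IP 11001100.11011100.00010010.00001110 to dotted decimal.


11001100 = 204
11011100 = 220
00010010 = 18
00001110 = 14
IP: 204.220.18.14


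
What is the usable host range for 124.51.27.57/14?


Network: 124.48.0.0
Broadcast: 124.51.255.255
First usable = network + 1
Last usable = broadcast - 1
Range: 124.48.0.1 to 124.51.255.254


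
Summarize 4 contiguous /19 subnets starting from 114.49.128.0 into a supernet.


Original prefix: /19
Number of subnets: 4 = 2^2
New prefix = 19 - 2 = 17
Supernet: 114.49.128.0/17


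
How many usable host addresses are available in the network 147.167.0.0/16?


Host bits = 32 - 16 = 16
Total addresses = 2^16 = 65536
Usable = total - 2 (network and broadcast)
Usable hosts: 65534


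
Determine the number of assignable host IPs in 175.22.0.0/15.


Host bits = 32 - 15 = 17
Total addresses = 2^17 = 131072
Usable = total - 2 (network and broadcast)
Usable hosts: 131070


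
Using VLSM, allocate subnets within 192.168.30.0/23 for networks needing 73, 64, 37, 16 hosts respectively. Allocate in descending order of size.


73 hosts -> /25 (126 usable): 192.168.30.0/25
64 hosts -> /25 (126 usable): 192.168.30.128/25
37 hosts -> /26 (62 usable): 192.168.31.0/26
16 hosts -> /27 (30 usable): 192.168.31.64/27
Allocation: 192.168.30.0/25 (73 hosts, 126 usable); 192.168.30.128/25 (64 hosts, 126 usable); 192.168.31.0/26 (37 hosts, 62 usable); 192.168.31.64/27 (16 hosts, 30 usable)


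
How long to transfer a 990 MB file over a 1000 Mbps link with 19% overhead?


Effective throughput = 1000 * (1 - 19/100) = 810 Mbps
File size in Mb = 990 * 8 = 7920 Mb
Time = 7920 / 810
Time = 9.7778 seconds


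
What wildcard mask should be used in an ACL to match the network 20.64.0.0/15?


Subnet mask: 255.254.0.0
Wildcard = 255.255.255.255 - subnet mask
255 - 255 = 0
255 - 254 = 1
255 - 0 = 255
255 - 0 = 255
Wildcard: 0.1.255.255


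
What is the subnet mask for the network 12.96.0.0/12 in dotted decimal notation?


/12 means 12 network bits, 20 host bits
Binary: 11111111111100000000000000000000
Mask: 255.240.0.0


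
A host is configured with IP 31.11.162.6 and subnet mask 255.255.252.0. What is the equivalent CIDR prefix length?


Binary: 11111111.11111111.11111100.00000000
Count leading 1s
Prefix: /22


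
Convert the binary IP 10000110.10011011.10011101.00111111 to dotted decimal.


10000110 = 134
10011011 = 155
10011101 = 157
00111111 = 63
IP: 134.155.157.63


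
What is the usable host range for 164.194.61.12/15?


Network: 164.194.0.0
Broadcast: 164.195.255.255
First usable = network + 1
Last usable = broadcast - 1
Range: 164.194.0.1 to 164.195.255.254


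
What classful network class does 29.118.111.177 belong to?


First octet: 29
Binary: 00011101
0xxxxxxx -> Class A (1-126)
Class A, default mask 255.0.0.0 (/8)


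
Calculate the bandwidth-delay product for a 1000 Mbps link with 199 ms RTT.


BDP = bandwidth * RTT
= 1000 Mbps * 199 ms
= 1000 * 1e6 * 199 / 1000 bits
= 199000000 bits
= 24875000 bytes
= 24291.9922 KB
BDP = 199000000 bits (24875000 bytes)


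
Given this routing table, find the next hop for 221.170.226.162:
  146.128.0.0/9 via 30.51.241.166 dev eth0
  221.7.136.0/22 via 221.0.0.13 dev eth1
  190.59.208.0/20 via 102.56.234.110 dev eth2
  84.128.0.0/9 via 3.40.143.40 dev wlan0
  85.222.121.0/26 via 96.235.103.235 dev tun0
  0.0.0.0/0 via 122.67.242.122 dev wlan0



Longest prefix match for 221.170.226.162:
  /9 146.128.0.0: no
  /22 221.7.136.0: no
  /20 190.59.208.0: no
  /9 84.128.0.0: no
  /26 85.222.121.0: no
  /0 0.0.0.0: MATCH
Selected: next-hop 122.67.242.122 via wlan0 (matched /0)


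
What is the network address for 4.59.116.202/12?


IP:   00000100.00111011.01110100.11001010
Mask: 11111111.11110000.00000000.00000000
AND operation:
Net:  00000100.00110000.00000000.00000000
Network: 4.48.0.0/12


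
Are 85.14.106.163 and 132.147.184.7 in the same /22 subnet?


Mask: 255.255.252.0
85.14.106.163 AND mask = 85.14.104.0
132.147.184.7 AND mask = 132.147.184.0
No, different subnets (85.14.104.0 vs 132.147.184.0)
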